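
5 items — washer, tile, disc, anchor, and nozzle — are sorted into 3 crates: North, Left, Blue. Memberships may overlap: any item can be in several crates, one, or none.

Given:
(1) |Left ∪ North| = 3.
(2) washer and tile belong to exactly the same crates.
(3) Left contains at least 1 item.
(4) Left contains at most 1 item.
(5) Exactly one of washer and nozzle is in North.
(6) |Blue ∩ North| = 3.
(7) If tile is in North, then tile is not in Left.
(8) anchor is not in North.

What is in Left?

From (8): anchor ∉ North.
Suppose washer ∈ Left: no assignment then satisfies all the clues, so washer ∉ Left.

Left = {disc}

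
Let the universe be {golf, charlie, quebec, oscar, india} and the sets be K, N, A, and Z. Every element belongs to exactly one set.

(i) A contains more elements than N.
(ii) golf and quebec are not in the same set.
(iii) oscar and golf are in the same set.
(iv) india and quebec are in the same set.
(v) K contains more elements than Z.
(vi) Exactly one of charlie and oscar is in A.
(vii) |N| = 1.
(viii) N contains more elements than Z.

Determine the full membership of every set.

K = {india, quebec}; N = {charlie}; A = {golf, oscar}; Z = {}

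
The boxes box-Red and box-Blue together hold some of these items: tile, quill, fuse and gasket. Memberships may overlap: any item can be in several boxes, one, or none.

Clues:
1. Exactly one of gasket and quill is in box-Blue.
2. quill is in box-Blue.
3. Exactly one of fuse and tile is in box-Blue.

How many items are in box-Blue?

From (2): quill ∈ box-Blue.
(1) (exactly one): gasket ∉ box-Blue.

2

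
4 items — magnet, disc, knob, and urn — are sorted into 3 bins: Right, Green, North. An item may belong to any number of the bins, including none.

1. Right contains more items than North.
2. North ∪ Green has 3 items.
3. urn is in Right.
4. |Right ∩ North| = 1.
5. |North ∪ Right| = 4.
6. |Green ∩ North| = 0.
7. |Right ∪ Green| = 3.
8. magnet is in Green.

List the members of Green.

Green = {magnet}

From (3): urn ∈ Right.
From (8): magnet ∈ Green.
Suppose disc ∈ Green: no assignment then satisfies all the clues, so disc ∉ Green.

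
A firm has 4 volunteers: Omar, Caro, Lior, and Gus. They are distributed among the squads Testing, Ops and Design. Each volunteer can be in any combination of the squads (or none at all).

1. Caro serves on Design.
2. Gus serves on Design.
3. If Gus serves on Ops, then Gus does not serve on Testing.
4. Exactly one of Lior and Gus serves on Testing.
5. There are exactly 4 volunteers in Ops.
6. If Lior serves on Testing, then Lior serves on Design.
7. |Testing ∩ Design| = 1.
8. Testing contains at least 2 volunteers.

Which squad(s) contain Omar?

Omar: Ops, Testing

From (1): Caro ∈ Design.
From (2): Gus ∈ Design.
(5): only 4 candidates remain for Ops, so all are in.
(3): Gus ∉ Testing.
(4) (exactly one): Lior ∈ Testing.
(6): Lior ∈ Design.
Suppose Omar ∉ Testing: no assignment then satisfies all the clues, so Omar ∈ Testing.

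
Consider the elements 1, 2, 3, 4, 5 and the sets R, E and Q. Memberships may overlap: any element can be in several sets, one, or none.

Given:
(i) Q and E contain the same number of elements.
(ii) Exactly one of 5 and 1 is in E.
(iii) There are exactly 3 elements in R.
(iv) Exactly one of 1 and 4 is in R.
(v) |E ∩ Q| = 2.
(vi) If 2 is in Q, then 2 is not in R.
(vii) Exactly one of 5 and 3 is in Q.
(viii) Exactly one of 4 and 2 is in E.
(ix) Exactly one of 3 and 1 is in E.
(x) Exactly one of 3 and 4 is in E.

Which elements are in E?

E = {2, 3, 5}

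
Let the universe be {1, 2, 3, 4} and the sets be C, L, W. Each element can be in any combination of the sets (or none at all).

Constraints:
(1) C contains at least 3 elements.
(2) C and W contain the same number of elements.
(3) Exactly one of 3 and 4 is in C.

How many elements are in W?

3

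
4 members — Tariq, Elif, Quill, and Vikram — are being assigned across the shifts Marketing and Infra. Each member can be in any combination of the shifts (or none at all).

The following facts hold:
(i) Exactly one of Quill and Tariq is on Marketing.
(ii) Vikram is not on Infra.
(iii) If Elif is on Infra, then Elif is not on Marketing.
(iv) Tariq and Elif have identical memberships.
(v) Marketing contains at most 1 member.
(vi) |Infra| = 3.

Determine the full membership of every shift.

From (ii): Vikram ∉ Infra.
(vi): only 3 candidates remain for Infra, so all are in.
(iii): Elif ∉ Marketing.
(iv): Tariq matches Elif: Tariq ∉ Marketing.
(i) (exactly one): Quill ∈ Marketing.
(v): Marketing already has 1, so the rest are out.

Marketing = {Quill}; Infra = {Elif, Quill, Tariq}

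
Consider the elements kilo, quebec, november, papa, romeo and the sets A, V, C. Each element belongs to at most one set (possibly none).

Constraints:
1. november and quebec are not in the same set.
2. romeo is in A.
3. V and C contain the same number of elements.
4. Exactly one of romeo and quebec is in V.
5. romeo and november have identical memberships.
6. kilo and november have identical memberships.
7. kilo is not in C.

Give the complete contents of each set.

A = {kilo, november, romeo}; V = {quebec}; C = {papa}

From (2): romeo ∈ A.
From (7): kilo ∉ C.
(4) (exactly one): quebec ∈ V.
(5): november matches romeo: november ∈ A.
(6): kilo matches november: kilo ∈ A.
Suppose papa ∈ A: no assignment then satisfies all the clues, so papa ∉ A.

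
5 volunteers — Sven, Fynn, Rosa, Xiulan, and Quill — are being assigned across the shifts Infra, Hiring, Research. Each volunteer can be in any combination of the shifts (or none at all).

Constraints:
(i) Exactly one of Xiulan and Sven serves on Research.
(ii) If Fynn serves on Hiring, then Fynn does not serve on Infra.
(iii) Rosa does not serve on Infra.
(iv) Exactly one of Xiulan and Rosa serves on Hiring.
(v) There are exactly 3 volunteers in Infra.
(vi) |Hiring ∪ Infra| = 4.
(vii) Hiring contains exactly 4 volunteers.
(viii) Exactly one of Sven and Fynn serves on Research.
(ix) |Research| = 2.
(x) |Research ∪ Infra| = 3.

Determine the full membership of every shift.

Infra = {Quill, Sven, Xiulan}; Hiring = {Fynn, Quill, Sven, Xiulan}; Research = {Quill, Sven}

From (iii): Rosa ∉ Infra.
Suppose Sven ∉ Infra: no assignment then satisfies all the clues, so Sven ∈ Infra.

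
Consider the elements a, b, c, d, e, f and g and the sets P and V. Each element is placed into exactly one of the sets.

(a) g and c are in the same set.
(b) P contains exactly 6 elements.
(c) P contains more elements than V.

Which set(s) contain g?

g: P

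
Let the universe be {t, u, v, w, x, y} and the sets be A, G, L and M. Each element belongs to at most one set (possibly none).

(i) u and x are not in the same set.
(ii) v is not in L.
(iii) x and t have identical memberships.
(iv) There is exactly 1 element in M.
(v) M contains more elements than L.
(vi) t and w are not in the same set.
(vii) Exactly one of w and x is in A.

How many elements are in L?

0

From (ii): v ∉ L.
Suppose t ∈ L: no assignment then satisfies all the clues, so t ∉ L.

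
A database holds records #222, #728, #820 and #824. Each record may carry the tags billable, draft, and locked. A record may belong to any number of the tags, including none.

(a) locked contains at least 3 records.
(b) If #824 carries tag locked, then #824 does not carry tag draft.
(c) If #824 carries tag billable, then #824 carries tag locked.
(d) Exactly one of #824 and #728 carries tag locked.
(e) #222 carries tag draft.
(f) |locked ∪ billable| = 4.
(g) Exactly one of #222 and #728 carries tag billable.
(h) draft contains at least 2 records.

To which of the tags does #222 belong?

#222: draft, locked

From (e): #222 ∈ draft.
Suppose #222 ∈ billable: no assignment then satisfies all the clues, so #222 ∉ billable.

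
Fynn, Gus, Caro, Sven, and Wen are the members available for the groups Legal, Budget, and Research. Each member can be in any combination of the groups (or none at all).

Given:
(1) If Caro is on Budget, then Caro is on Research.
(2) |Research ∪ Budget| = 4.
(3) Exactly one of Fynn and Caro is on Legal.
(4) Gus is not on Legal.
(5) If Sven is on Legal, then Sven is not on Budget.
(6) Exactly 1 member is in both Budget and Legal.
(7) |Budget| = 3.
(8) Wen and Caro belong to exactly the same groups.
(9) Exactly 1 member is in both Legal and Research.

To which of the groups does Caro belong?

Caro: Budget, Research

From (4): Gus ∉ Legal.
Suppose Caro ∈ Legal: no assignment then satisfies all the clues, so Caro ∉ Legal.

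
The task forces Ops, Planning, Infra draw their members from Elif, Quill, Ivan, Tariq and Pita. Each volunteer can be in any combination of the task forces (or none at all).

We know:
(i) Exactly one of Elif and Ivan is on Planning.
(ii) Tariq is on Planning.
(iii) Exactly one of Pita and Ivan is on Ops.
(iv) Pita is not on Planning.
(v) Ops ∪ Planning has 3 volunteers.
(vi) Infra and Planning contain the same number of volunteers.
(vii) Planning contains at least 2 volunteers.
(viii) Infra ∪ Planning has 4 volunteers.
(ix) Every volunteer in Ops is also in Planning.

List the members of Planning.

Planning = {Ivan, Quill, Tariq}

From (ii): Tariq ∈ Planning.
From (iv): Pita ∉ Planning.
(ix) contrapositive: Pita ∉ Ops.
(iii) (exactly one): Ivan ∈ Ops.
(ix) with Ivan ∈ Ops: Ivan ∈ Planning.
(i) (exactly one): Elif ∉ Planning.
(ix) contrapositive: Elif ∉ Ops.
Suppose Quill ∉ Planning: no assignment then satisfies all the clues, so Quill ∈ Planning.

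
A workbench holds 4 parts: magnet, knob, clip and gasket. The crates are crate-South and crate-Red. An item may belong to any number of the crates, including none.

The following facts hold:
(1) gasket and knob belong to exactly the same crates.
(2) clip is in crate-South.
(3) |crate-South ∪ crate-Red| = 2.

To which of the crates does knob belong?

knob: none

From (2): clip ∈ crate-South.
Suppose knob ∈ crate-South: no assignment then satisfies all the clues, so knob ∉ crate-South.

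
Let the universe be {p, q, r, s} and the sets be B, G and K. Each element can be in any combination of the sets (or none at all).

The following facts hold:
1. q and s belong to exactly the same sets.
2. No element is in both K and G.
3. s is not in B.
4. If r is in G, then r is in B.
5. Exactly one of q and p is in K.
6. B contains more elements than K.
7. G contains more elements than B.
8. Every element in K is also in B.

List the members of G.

G = {q, r, s}

From (3): s ∉ B.
(1): q matches s: q ∉ B.
(8) contrapositive: q ∉ K.
(8) contrapositive: s ∉ K.
(5) (exactly one): p ∈ K.
(8) with p ∈ K: p ∈ B.
(2) (disjoint): p ∉ G.
Suppose q ∉ G: no assignment then satisfies all the clues, so q ∈ G.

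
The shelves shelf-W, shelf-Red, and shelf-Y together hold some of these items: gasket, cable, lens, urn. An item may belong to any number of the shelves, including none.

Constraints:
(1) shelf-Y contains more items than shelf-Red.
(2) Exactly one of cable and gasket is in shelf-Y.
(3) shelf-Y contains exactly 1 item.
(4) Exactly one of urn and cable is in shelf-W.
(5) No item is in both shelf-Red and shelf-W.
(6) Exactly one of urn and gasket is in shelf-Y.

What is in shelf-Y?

shelf-Y = {gasket}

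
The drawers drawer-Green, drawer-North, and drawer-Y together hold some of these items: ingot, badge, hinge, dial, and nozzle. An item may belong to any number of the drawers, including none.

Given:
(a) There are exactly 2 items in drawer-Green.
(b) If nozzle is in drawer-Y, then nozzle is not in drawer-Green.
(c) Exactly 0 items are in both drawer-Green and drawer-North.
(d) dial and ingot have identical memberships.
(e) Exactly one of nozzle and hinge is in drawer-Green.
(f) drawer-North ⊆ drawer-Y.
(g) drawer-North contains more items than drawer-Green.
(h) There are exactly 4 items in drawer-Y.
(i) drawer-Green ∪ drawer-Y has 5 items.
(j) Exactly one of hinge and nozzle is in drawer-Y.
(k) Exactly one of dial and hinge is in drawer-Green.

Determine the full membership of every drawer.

drawer-Green = {badge, hinge}; drawer-North = {dial, ingot, nozzle}; drawer-Y = {badge, dial, ingot, nozzle}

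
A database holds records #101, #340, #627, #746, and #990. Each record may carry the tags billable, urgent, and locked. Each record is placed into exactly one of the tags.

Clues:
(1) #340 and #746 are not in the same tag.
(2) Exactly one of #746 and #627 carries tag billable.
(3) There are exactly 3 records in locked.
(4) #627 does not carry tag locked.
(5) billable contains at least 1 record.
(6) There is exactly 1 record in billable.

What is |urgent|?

1

From (4): #627 ∉ locked.
Suppose #101 ∈ billable: no assignment then satisfies all the clues, so #101 ∉ billable.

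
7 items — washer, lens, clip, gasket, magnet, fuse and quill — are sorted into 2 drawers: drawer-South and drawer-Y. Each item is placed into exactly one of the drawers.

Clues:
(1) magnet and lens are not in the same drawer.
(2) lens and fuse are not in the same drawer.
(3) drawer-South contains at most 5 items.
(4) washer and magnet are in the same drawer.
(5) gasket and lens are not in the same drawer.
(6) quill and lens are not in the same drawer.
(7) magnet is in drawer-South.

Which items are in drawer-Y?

From (7): magnet ∈ drawer-South.
(1): lens ∉ drawer-South.
(4): washer matches magnet: washer ∈ drawer-South.
Only one drawer left: lens ∈ drawer-Y.
(2): fuse ∉ drawer-Y.
(5): gasket ∉ drawer-Y.
(6): quill ∉ drawer-Y.
Only one drawer left: gasket ∈ drawer-South.
Only one drawer left: fuse ∈ drawer-South.
Only one drawer left: quill ∈ drawer-South.
(3): drawer-South already has 5, so the rest are out.
Only one drawer left: clip ∈ drawer-Y.

drawer-Y = {clip, lens}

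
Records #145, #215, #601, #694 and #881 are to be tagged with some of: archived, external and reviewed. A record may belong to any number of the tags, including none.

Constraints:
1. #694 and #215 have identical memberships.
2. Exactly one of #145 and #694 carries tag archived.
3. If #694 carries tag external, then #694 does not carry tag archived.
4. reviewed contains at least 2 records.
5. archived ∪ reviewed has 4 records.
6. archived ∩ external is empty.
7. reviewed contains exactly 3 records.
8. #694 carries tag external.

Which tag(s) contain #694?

#694: external, reviewed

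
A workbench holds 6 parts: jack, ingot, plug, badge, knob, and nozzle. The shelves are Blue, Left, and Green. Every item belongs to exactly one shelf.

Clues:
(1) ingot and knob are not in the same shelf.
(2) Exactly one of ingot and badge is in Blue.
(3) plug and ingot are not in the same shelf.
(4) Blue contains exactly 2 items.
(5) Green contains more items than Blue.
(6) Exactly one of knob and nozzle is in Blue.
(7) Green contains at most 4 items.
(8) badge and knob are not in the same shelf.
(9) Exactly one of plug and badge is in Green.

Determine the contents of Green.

Green = {jack, knob, plug}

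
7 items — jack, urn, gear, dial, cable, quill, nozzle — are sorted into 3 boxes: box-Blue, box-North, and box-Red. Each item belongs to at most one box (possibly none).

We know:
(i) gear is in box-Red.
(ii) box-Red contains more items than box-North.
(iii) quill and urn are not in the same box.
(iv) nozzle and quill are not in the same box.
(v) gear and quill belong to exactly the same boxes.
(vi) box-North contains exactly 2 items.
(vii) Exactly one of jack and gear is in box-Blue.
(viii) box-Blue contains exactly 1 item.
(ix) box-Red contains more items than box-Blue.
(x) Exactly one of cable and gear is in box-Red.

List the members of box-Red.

box-Red = {dial, gear, quill}

From (i): gear ∈ box-Red.
(v): quill matches gear: quill ∉ box-Blue.
(v): quill matches gear: quill ∉ box-North.
(v): quill matches gear: quill ∈ box-Red.
(vii) (exactly one): jack ∈ box-Blue.
(viii): box-Blue already has 1, so the rest are out.
(x) (exactly one): cable ∉ box-Red.
(iii): urn ∉ box-Red.
(iv): nozzle ∉ box-Red.
Suppose dial ∉ box-Red: no assignment then satisfies all the clues, so dial ∈ box-Red.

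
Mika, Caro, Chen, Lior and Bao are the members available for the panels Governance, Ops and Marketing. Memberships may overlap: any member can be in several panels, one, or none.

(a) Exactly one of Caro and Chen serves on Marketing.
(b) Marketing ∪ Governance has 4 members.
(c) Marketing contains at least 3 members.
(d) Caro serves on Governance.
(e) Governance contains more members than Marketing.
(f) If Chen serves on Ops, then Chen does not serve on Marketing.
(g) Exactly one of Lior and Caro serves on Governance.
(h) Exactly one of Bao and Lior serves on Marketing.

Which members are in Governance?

Governance = {Bao, Caro, Chen, Mika}

From (d): Caro ∈ Governance.
(g) (exactly one): Lior ∉ Governance.
Suppose Mika ∉ Governance: no assignment then satisfies all the clues, so Mika ∈ Governance.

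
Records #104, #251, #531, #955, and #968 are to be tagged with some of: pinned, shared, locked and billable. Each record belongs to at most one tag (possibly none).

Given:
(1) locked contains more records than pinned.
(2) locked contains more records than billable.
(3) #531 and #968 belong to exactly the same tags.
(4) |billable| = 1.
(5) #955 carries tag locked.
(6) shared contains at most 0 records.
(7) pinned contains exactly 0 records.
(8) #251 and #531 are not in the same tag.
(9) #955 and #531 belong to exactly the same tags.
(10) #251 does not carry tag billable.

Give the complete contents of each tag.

pinned = {}; shared = {}; locked = {#531, #955, #968}; billable = {#104}

From (5): #955 ∈ locked.
From (10): #251 ∉ billable.
(6): shared already has 0, so the rest are out.
(7): pinned already has 0, so the rest are out.
(9): #531 matches #955: #531 ∈ locked.
(3): #968 matches #531: #968 ∈ locked.
(4): only 1 candidates remain for billable, so all are in.
(8): #251 ∉ locked.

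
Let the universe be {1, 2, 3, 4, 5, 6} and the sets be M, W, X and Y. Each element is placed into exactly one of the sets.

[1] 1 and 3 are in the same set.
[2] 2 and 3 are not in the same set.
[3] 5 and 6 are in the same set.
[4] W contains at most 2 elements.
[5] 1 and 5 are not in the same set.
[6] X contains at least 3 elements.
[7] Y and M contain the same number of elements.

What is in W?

W = {1, 3}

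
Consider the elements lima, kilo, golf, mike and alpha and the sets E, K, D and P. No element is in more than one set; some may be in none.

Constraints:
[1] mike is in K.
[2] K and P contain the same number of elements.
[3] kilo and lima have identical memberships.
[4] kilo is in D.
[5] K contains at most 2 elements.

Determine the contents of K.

K = {mike}

From (1): mike ∈ K.
From (4): kilo ∈ D.
(3): lima matches kilo: lima ∉ E.
(3): lima matches kilo: lima ∉ K.
(3): lima matches kilo: lima ∈ D.
Suppose golf ∈ K: no assignment then satisfies all the clues, so golf ∉ K.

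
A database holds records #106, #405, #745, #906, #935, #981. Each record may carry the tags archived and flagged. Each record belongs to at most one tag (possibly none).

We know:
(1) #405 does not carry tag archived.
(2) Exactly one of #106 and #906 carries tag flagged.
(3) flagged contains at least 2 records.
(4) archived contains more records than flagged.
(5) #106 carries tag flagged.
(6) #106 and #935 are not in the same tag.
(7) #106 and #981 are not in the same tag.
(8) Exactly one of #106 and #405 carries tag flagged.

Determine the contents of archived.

archived = {#906, #935, #981}

From (1): #405 ∉ archived.
From (5): #106 ∈ flagged.
(2) (exactly one): #906 ∉ flagged.
(6): #935 ∉ flagged.
(7): #981 ∉ flagged.
(8) (exactly one): #405 ∉ flagged.
(3): only 2 candidates remain for flagged, so all are in.
Suppose #906 ∉ archived: no assignment then satisfies all the clues, so #906 ∈ archived.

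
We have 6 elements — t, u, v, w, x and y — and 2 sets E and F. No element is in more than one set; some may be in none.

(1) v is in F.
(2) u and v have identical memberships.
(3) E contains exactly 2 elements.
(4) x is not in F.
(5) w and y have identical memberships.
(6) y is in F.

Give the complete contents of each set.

E = {t, x}; F = {u, v, w, y}

From (1): v ∈ F.
From (4): x ∉ F.
From (6): y ∈ F.
(2): u matches v: u ∉ E.
(2): u matches v: u ∈ F.
(5): w matches y: w ∉ E.
(5): w matches y: w ∈ F.
(3): only 2 candidates remain for E, so all are in.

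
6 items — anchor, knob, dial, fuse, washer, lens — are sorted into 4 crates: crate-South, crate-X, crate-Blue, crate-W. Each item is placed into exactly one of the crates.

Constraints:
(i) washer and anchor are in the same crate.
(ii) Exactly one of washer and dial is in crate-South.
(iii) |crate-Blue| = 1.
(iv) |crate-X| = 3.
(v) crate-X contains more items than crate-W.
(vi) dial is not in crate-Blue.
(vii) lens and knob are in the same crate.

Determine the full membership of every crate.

crate-South = {anchor, washer}; crate-X = {dial, knob, lens}; crate-Blue = {fuse}; crate-W = {}

From (vi): dial ∉ crate-Blue.
Suppose anchor ∉ crate-South: no assignment then satisfies all the clues, so anchor ∈ crate-South.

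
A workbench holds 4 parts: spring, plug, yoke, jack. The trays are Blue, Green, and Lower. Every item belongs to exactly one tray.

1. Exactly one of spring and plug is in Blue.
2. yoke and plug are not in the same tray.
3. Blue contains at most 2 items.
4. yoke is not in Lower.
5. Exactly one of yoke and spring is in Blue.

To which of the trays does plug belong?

plug: Lower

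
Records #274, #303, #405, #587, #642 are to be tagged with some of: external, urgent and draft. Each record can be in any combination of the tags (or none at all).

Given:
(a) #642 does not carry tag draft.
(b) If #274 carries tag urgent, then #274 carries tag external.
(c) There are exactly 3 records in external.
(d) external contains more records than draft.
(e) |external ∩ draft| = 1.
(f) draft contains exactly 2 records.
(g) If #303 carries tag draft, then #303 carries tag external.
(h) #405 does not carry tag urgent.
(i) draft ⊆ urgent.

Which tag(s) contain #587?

#587: draft, urgent

From (a): #642 ∉ draft.
From (h): #405 ∉ urgent.
(i) contrapositive: #405 ∉ draft.
Suppose #587 ∈ external: no assignment then satisfies all the clues, so #587 ∉ external.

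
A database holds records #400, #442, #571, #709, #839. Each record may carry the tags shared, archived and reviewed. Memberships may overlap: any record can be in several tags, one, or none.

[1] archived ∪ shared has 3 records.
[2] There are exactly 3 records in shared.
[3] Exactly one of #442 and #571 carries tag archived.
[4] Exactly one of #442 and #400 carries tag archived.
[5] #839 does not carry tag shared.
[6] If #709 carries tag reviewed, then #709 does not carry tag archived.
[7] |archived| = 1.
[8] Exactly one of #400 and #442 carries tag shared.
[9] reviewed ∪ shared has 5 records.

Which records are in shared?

shared = {#442, #571, #709}

From (5): #839 ∉ shared.
Suppose #400 ∈ shared: no assignment then satisfies all the clues, so #400 ∉ shared.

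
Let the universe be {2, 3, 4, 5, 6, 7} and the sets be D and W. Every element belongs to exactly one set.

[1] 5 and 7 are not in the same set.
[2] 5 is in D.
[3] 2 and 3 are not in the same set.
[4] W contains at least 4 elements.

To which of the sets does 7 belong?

From (2): 5 ∈ D.
(1): 7 ∉ D.
Only one set left: 7 ∈ W.

7: W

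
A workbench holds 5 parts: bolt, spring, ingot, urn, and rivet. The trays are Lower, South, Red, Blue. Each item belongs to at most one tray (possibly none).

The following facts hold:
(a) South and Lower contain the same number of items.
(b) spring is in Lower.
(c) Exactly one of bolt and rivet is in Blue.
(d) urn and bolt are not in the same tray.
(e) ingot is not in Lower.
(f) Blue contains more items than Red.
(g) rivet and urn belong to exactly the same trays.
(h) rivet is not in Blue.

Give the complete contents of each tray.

Lower = {spring}; South = {ingot}; Red = {}; Blue = {bolt}

From (b): spring ∈ Lower.
From (e): ingot ∉ Lower.
From (h): rivet ∉ Blue.
(c) (exactly one): bolt ∈ Blue.
(d): urn ∉ Blue.
Suppose ingot ∉ South: no assignment then satisfies all the clues, so ingot ∈ South.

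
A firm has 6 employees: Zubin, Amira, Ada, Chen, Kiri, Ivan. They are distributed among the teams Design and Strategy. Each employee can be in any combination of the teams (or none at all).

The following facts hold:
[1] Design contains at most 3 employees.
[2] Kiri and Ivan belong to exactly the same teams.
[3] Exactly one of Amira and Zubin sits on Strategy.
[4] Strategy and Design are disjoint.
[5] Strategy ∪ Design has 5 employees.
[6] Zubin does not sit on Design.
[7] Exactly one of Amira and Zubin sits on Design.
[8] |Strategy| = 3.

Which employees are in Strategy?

Strategy = {Ivan, Kiri, Zubin}

From (6): Zubin ∉ Design.
(7) (exactly one): Amira ∈ Design.
(4) (disjoint): Amira ∉ Strategy.
(3) (exactly one): Zubin ∈ Strategy.
Suppose Ada ∈ Strategy: no assignment then satisfies all the clues, so Ada ∉ Strategy.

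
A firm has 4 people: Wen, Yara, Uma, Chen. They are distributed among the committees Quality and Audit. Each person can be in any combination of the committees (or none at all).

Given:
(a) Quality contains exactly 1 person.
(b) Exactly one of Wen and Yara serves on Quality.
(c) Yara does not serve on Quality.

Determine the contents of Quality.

Quality = {Wen}

From (c): Yara ∉ Quality.
(b) (exactly one): Wen ∈ Quality.
(a): Quality already has 1, so the rest are out.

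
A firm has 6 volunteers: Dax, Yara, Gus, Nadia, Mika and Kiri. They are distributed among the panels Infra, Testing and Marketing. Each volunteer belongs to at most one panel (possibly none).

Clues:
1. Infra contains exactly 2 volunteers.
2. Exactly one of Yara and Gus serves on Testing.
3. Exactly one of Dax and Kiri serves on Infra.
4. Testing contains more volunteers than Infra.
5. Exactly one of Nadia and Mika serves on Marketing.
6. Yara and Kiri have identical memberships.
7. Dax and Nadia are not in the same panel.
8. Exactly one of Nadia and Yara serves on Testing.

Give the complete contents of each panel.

Infra = {Dax, Gus}; Testing = {Kiri, Mika, Yara}; Marketing = {Nadia}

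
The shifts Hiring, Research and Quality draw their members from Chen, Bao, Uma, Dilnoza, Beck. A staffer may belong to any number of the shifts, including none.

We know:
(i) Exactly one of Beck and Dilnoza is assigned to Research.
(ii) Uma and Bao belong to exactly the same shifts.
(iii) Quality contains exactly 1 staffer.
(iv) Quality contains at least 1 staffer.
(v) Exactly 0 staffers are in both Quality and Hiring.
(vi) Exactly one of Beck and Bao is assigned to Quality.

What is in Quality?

Quality = {Beck}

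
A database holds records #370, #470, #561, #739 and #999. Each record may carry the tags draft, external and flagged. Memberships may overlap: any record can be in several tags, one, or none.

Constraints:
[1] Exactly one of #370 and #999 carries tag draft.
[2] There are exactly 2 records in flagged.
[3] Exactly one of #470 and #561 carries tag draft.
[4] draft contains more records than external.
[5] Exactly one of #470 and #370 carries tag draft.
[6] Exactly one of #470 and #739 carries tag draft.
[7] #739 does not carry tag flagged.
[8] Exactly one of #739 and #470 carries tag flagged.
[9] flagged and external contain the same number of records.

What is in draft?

draft = {#370, #561, #739}

From (7): #739 ∉ flagged.
(8) (exactly one): #470 ∈ flagged.
Suppose #370 ∉ draft: no assignment then satisfies all the clues, so #370 ∈ draft.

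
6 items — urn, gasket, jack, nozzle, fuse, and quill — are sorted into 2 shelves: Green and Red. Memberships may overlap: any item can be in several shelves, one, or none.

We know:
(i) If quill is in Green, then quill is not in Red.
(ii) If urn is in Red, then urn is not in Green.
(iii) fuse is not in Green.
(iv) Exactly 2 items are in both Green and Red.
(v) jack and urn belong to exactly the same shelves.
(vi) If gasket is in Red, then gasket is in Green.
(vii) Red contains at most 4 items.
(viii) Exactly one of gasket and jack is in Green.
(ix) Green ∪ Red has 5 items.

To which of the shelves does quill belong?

From (iii): fuse ∉ Green.
Suppose quill ∉ Green: no assignment then satisfies all the clues, so quill ∈ Green.

quill: Green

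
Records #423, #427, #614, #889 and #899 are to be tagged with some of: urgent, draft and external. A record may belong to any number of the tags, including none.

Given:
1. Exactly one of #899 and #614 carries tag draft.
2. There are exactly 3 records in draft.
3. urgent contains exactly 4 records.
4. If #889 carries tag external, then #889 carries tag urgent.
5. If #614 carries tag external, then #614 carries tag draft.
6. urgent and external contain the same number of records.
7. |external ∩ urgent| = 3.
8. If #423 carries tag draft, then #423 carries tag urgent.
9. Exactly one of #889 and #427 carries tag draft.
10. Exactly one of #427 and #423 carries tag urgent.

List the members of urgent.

urgent = {#423, #614, #889, #899}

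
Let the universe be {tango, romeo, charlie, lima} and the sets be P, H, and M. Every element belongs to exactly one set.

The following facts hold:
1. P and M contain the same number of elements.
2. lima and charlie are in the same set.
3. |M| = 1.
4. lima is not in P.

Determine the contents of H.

H = {charlie, lima}

From (4): lima ∉ P.
(2): charlie matches lima: charlie ∉ P.
Suppose tango ∈ H: no assignment then satisfies all the clues, so tango ∉ H.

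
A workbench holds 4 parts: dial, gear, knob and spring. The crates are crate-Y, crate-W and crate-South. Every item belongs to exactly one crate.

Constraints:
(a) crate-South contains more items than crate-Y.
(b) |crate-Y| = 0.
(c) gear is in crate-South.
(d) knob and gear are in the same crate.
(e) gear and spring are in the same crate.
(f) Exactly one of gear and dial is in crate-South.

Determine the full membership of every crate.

From (c): gear ∈ crate-South.
(b): crate-Y already has 0, so the rest are out.
(d): knob matches gear: knob ∉ crate-W.
(d): knob matches gear: knob ∈ crate-South.
(e): spring matches gear: spring ∉ crate-W.
(e): spring matches gear: spring ∈ crate-South.
(f) (exactly one): dial ∉ crate-South.
Only one crate left: dial ∈ crate-W.

crate-Y = {}; crate-W = {dial}; crate-South = {gear, knob, spring}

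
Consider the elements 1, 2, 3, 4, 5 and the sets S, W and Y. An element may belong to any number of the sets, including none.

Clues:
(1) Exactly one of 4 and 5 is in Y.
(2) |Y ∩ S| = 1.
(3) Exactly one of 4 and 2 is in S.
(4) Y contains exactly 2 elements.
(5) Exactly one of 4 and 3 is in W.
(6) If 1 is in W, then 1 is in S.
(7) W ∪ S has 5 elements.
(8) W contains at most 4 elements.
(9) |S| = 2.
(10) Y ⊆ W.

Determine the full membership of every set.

S = {1, 4}; W = {1, 2, 3, 5}; Y = {1, 5}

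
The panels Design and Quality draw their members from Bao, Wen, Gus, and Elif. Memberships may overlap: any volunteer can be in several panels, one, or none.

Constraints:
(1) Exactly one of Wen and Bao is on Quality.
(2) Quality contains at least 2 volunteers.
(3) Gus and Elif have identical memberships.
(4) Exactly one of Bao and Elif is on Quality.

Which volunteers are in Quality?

Quality = {Elif, Gus, Wen}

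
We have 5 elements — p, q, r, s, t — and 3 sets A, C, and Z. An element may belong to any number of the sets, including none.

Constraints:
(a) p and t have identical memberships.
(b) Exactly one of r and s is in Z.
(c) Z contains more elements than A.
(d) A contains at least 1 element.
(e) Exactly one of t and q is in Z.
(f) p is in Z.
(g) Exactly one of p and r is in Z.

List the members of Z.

Z = {p, s, t}

From (f): p ∈ Z.
(a): t matches p: t ∈ Z.
(e) (exactly one): q ∉ Z.
(g) (exactly one): r ∉ Z.
(b) (exactly one): s ∈ Z.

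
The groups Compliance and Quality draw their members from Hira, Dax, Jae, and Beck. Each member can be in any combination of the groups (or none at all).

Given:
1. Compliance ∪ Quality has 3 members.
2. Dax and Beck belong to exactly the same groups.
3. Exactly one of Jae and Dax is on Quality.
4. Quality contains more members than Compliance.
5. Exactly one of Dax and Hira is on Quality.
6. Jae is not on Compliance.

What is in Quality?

Quality = {Beck, Dax}

From (6): Jae ∉ Compliance.
Suppose Hira ∈ Quality: no assignment then satisfies all the clues, so Hira ∉ Quality.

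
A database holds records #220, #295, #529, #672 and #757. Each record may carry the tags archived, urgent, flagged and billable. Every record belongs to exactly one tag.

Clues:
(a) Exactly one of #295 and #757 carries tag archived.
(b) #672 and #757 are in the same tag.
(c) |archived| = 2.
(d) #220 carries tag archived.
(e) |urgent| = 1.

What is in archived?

archived = {#220, #295}

From (d): #220 ∈ archived.
Suppose #295 ∉ archived: no assignment then satisfies all the clues, so #295 ∈ archived.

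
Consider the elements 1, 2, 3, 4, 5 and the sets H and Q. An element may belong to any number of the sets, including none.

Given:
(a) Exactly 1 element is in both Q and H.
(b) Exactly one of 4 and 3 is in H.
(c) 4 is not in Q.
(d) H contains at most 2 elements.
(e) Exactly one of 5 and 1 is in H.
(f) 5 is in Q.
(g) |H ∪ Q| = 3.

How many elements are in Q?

2

From (c): 4 ∉ Q.
From (f): 5 ∈ Q.
Suppose 2 ∈ H: no assignment then satisfies all the clues, so 2 ∉ H.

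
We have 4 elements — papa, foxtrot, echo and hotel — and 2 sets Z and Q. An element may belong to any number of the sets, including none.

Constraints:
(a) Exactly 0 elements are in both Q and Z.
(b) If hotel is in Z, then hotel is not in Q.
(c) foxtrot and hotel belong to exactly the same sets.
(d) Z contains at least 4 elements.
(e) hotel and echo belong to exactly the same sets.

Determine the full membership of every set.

Z = {echo, foxtrot, hotel, papa}; Q = {}

(d): only 4 candidates remain for Z, so all are in.
(b): hotel ∉ Q.
(c): foxtrot matches hotel: foxtrot ∉ Q.
(e): echo matches hotel: echo ∉ Q.
Suppose papa ∈ Q: no assignment then satisfies all the clues, so papa ∉ Q.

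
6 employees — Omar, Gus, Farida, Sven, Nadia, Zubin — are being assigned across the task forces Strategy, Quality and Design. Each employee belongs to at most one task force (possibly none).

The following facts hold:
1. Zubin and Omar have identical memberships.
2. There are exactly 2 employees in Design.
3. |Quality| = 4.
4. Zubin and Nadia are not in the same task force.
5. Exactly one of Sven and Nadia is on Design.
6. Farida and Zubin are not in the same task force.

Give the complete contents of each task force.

Strategy = {}; Quality = {Gus, Omar, Sven, Zubin}; Design = {Farida, Nadia}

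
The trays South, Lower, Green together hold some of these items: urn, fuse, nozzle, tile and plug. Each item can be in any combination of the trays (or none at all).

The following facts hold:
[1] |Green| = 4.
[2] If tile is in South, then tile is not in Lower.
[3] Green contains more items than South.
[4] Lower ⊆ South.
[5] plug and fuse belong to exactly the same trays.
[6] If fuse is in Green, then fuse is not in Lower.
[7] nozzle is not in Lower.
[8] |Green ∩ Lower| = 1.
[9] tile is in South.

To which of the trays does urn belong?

urn: Green, Lower, South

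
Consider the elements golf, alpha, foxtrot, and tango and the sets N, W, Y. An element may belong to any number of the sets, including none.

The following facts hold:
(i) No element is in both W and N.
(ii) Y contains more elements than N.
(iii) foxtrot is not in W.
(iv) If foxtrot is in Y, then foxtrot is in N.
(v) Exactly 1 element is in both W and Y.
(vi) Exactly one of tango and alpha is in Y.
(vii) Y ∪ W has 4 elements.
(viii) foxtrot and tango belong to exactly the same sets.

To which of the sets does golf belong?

golf: W, Y

From (iii): foxtrot ∉ W.
(viii): tango matches foxtrot: tango ∉ W.
Suppose golf ∈ N: no assignment then satisfies all the clues, so golf ∉ N.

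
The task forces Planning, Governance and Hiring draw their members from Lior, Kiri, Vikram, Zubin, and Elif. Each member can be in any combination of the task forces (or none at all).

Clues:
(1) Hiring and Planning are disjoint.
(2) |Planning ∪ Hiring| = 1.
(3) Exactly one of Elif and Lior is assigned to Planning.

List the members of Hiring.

Hiring = {}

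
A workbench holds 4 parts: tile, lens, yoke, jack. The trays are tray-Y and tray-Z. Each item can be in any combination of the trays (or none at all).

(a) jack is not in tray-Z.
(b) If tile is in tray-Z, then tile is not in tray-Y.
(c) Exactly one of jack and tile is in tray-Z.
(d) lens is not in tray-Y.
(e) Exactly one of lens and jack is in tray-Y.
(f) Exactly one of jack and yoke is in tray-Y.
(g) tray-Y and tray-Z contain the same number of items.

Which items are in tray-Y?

From (a): jack ∉ tray-Z.
From (d): lens ∉ tray-Y.
(c) (exactly one): tile ∈ tray-Z.
(e) (exactly one): jack ∈ tray-Y.
(f) (exactly one): yoke ∉ tray-Y.
(b): tile ∉ tray-Y.

tray-Y = {jack}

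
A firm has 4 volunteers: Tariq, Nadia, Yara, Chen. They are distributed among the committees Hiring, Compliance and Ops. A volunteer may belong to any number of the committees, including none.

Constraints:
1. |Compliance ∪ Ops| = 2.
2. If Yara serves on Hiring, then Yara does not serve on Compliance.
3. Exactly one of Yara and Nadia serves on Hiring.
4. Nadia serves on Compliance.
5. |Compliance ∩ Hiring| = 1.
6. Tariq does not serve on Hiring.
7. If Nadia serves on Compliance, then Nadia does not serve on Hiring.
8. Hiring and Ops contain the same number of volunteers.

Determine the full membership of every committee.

Hiring = {Chen, Yara}; Compliance = {Chen, Nadia}; Ops = {Chen, Nadia}

From (4): Nadia ∈ Compliance.
From (6): Tariq ∉ Hiring.
(7): Nadia ∉ Hiring.
(3) (exactly one): Yara ∈ Hiring.
(2): Yara ∉ Compliance.
Suppose Tariq ∈ Compliance: no assignment then satisfies all the clues, so Tariq ∉ Compliance.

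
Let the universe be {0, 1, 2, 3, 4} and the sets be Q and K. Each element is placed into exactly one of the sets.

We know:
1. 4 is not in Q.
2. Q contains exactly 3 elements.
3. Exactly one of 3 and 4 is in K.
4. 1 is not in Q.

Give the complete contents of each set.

Q = {0, 2, 3}; K = {1, 4}

From (1): 4 ∉ Q.
From (4): 1 ∉ Q.
(2): only 3 candidates remain for Q, so all are in.
(3) (exactly one): 4 ∈ K.
Only one set left: 1 ∈ K.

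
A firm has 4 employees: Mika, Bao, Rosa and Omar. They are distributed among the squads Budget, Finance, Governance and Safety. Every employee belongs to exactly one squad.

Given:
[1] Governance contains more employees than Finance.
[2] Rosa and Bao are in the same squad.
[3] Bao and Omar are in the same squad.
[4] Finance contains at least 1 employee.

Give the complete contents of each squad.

Budget = {}; Finance = {Mika}; Governance = {Bao, Omar, Rosa}; Safety = {}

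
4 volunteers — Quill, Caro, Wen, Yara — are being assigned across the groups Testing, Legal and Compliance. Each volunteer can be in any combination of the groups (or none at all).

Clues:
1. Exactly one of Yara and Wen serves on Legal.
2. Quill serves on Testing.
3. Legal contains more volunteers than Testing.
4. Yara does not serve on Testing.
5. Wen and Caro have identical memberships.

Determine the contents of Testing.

From (2): Quill ∈ Testing.
From (4): Yara ∉ Testing.
Suppose Caro ∈ Testing: no assignment then satisfies all the clues, so Caro ∉ Testing.

Testing = {Quill}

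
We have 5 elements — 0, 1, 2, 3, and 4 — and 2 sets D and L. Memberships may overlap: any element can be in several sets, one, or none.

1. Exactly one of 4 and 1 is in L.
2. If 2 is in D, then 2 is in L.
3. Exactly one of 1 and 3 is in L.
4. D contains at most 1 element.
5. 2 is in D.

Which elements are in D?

From (5): 2 ∈ D.
(2): 2 ∈ L.
(4): D already has 1, so the rest are out.

D = {2}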